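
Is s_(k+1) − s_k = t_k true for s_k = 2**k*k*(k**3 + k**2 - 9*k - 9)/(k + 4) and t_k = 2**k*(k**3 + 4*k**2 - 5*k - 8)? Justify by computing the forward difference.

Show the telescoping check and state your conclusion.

Invalid: residual 2**k*(-k**4 - 7*k**3 - 13*k**2 + 25*k + 32)/(k**2 + 9*k + 20) ≠ 0.

s_(k+1) = 2**(k + 1)*(k**4 + 5*k**3 - 20*k - 16)/(k + 5)
s_(k+1) − s_k = 2**k*(k**5 + 12*k**4 + 44*k**3 + 14*k**2 - 147*k - 128)/(k**2 + 9*k + 20)
(s_(k+1) − s_k) − t_k = 2**k*(-k**4 - 7*k**3 - 13*k**2 + 25*k + 32)/(k**2 + 9*k + 20)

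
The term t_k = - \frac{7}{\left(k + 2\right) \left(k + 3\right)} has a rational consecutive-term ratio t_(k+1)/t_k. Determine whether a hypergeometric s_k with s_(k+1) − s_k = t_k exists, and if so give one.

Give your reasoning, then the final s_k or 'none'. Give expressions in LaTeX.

s_k = - \frac{7 k}{2 k + 4}

Compute t_(k+1)/t_k: get (k + 2)/(k + 4).
So A=k + 2 and B=k + 4, with C=1.
Solve (k + 2)·f(k+1) − (k + 3)·f(k) = 1.
deg f ≤ 1 (via 1,1,0).
Match coefficients ⇒ f(k) = k/2.
Certificate R = B(k−1)f/C = k*(k + 3)/2 gives s_k = -7*k/(2*k + 4).
Verify: -7/(k**2 + 5*k + 6) matches t_k.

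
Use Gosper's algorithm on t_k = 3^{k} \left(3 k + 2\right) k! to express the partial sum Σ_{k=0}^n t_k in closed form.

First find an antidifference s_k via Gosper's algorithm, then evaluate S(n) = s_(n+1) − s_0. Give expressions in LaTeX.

t_(k+1)/t_k = 3*(k + 1)*(3*k + 5)/(3*k + 2).
Take A(k)=3*k + 3, B(k)=1, C(k)=k + 2/3.
Need (3*k + 3)·f(k+1) − (1)·f(k) = k + 2/3.
deg f ≤ 0 (via 1,0,1).
Solve for f: f(k) = 1/3 (degree 0 ≤ 0).
Get s_k = R·t_k = 3**k*factorial(k) with R(k) = B(k−1)f(k)/C(k) = 1/(3*k + 2).
Δs = 3**k*(3*k + 2)*factorial(k), as required.
Telescope: S(n) = s_(n+1) − s_(0) = 3**(n + 1)*factorial(n + 1) − (1) = 3*3**n*factorial(n + 1) - 1.

S(n) = 3 \cdot 3^{n} \left(n + 1\right)! - 1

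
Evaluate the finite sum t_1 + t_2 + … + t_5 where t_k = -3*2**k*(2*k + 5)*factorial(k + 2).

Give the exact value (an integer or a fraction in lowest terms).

Compute t_(k+1)/t_k: get 2*(k + 3)*(2*k + 7)/(2*k + 5).
Gosper form: A/B · C(k+1)/C(k) with A=2*k + 6, B=1, C=k + 5/2.
Set up (2*k + 6)·f(k+1) − (1)·f(k) − (k + 5/2) = 0.
deg f ≤ 0 (via 1,0,1).
Match coefficients ⇒ f(k) = 1/2.
Certificate R = B(k−1)f/C = 1/(2*k + 5) gives s_k = -3*2**k*factorial(k + 2).
Verify: -3*2**k*(2*k + 5)*factorial(k + 2) matches t_k.
Telescoping: Σ = s_(6) − s_(1) = -7741440 − (-36) = -7741404.

Σ = -7741404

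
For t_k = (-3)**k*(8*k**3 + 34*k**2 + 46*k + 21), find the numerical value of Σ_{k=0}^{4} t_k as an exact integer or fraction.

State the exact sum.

Ratio r(k) = 3*(-8*k**3 - 58*k**2 - 138*k - 109)/(8*k**3 + 34*k**2 + 46*k + 21).
Gosper form: A/B · C(k+1)/C(k) with A=-3, B=1, C=k**3 + 17*k**2/4 + 23*k/4 + 21/8.
Solve (-3)·f(k+1) − (1)·f(k) = k**3 + 17*k**2/4 + 23*k/4 + 21/8.
deg f ≤ 3 (via 0,0,3).
Match coefficients ⇒ f(k) = -k*(2*k**2 + 4*k + 1)/8.
Get s_k = R·t_k = (-3)**k*k*(-2*k**2 - 4*k - 1) with R(k) = B(k−1)f(k)/C(k) = -k*(2*k**2 + 4*k + 1)/(8*k**3 + 34*k**2 + 46*k + 21).
Check: Δs_k = (-3)**k*(8*k**3 + 34*k**2 + 46*k + 21). ✓
Sum = s_(5) − s_(0); s_(5) = 86265, s_(0) = 0 ⇒ 86265.

Σ = 86265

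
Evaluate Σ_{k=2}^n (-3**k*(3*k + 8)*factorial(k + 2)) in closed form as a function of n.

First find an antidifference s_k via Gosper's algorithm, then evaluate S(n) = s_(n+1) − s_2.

S(n) = -3*3**n*factorial(n + 3) + 216

r(k) = 3*(k + 3)*(3*k + 11)/(3*k + 8) after simplifying.
Factor: A=3*k + 9; B=1; C=k + 8/3.
Solve (3*k + 9)·f(k+1) − (1)·f(k) = k + 8/3.
From deg A=1, deg B=0, deg C=1: d=0.
Match coefficients ⇒ f(k) = 1/3.
Then R = B(k−1)f/C = 1/(3*k + 8), so s_k = R(k)·t_k = -3**k*factorial(k + 2).
s_(k+1) − s_k = -3**k*(3*k + 8)*factorial(k + 2) = t_k.
Evaluate: s_(n+1) = -3**(n + 1)*factorial(n + 3); subtract s_(2) = -216 ⇒ S(n) = -3*3**n*factorial(n + 3) + 216.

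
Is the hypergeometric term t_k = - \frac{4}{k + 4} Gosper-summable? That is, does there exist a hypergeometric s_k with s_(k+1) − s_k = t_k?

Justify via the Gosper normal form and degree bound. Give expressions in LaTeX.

No. Not Gosper-summable.

The ratio is (k + 4)/(k + 5).
So A=k + 4 and B=k + 5, with C=1.
f must satisfy (k + 4)·f(k+1) − (k + 4)·f(k) = 1.
Degrees (1,1,0) ⇒ d ≤ 0.
Generic f = c0 gives residual -1; -1 = 0 cannot hold, so t_k is not Gosper-summable.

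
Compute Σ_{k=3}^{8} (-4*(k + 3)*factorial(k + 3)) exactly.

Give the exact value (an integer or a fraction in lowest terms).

r(k) = (k + 4)**2/(k + 3) after simplifying.
Factor: A=k + 4; B=1; C=k + 3.
Solve (k + 4)·f(k+1) − (1)·f(k) = k + 3.
d = 0 from the (1,0,1) case.
Coefficient equations give f(k) = 1.
Then R = B(k−1)f/C = 1/(k + 3), so s_k = R(k)·t_k = -4*factorial(k + 3).
Check: Δs_k = -4*(k + 3)*factorial(k + 3). ✓
Telescoping: Σ = s_(9) − s_(3) = -1916006400 − (-2880) = -1916003520.

Σ = -1916003520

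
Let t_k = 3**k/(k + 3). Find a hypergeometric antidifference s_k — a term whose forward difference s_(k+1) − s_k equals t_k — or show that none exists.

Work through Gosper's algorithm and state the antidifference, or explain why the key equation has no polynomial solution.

t_(k+1)/t_k = 3*(k + 3)/(k + 4).
Take A(k)=3*k + 9, B(k)=k + 4, C(k)=1.
f must satisfy (3*k + 9)·f(k+1) − (k + 3)·f(k) = 1.
Degrees (1,1,0) ⇒ d ≤ -1.
Negative degree bound (-1): no f exists, t_k not Gosper-summable.

none (Gosper's algorithm certifies no s_k)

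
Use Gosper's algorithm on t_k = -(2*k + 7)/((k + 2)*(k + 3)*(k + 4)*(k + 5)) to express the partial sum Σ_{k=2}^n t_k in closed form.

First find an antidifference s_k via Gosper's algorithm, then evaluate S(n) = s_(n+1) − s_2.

Step 1: r(k) = (k + 2)*(2*k + 9)/((k + 6)*(2*k + 7)).
Normal form (A,B,C) = (k + 2, k + 6, k + 7/2).
f must satisfy (k + 2)·f(k+1) − (k + 5)·f(k) = k + 7/2.
Degrees (1,1,1) ⇒ d ≤ 3.
Coefficient equations give f(k) = k*(k + 3)*(k + 6)/16.
Certificate R = B(k−1)f/C = k*(k + 3)*(k + 5)*(k + 6)/(8*(2*k + 7)) gives s_k = k*(-k - 6)/(8*(k**2 + 6*k + 8)).
Check: Δs_k = (-2*k - 7)/(k**4 + 14*k**3 + 71*k**2 + 154*k + 120). ✓
s_(n+1) = (-n**2 - 8*n - 7)/(8*(n**2 + 8*n + 15)) and s_(2) = -1/12, so S(n) = (-n**2 - 8*n + 9)/(24*(n**2 + 8*n + 15)).

S(n) = (-n**2 - 8*n + 9)/(24*(n**2 + 8*n + 15))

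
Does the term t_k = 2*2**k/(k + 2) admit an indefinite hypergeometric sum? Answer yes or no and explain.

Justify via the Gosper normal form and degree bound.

r(k) = 2*(k + 2)/(k + 3) after simplifying.
Take A(k)=2*k + 4, B(k)=k + 3, C(k)=1.
f must satisfy (2*k + 4)·f(k+1) − (k + 2)·f(k) = 1.
Degrees (1,1,0) ⇒ d ≤ -1.
Negative degree bound (-1): no f exists, t_k not Gosper-summable.

No — key equation has no polynomial f.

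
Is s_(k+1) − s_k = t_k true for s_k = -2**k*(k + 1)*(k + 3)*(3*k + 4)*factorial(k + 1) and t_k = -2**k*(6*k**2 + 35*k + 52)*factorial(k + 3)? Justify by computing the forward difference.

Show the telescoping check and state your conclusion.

Invalid: residual 2**k*(6*k**3 + 47*k**2 + 119*k + 100)*factorial(k + 1) ≠ 0.

s_(k+1) = -2**(k + 1)*(k + 2)*(k + 4)*(3*k + 7)*factorial(k + 2)
s_(k+1) − s_k = -2**k*(6*k**4 + 59*k**3 + 216*k**2 + 351*k + 212)*factorial(k + 1)
(s_(k+1) − s_k) − t_k = 2**k*(6*k**3 + 47*k**2 + 119*k + 100)*factorial(k + 1)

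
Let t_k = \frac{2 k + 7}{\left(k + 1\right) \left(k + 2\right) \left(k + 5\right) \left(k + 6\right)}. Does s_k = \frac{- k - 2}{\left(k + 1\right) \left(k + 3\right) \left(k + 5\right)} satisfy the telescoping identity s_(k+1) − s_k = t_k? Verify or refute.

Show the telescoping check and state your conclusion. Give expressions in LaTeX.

Invalid: residual \frac{3 \left(- k^{2} - 7 k - 11\right)}{k^{6} + 21 k^{5} + 175 k^{4} + 735 k^{3} + 1624 k^{2} + 1764 k + 720} ≠ 0.

s_(k+1) = (-k - 3)/((k + 2)*(k + 4)*(k + 6))
s_(k+1) − s_k = (-(k + 1)*(k + 3)**2*(k + 5) + (k + 2)**2*(k + 4)*(k + 6))/((k + 1)*(k + 2)*(k + 3)*(k + 4)*(k + 5)*(k + 6))
(s_(k+1) − s_k) − t_k = 3*(-k**2 - 7*k - 11)/(k**6 + 21*k**5 + 175*k**4 + 735*k**3 + 1624*k**2 + 1764*k + 720)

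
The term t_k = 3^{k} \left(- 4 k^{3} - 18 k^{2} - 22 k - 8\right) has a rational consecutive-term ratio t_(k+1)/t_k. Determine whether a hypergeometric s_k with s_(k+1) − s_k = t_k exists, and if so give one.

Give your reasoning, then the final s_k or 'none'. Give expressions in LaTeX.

s_k = 2 \cdot 3^{k} \left(- k^{3} - k + 1\right)

Step 1: r(k) = 3*(2*k**3 + 15*k**2 + 35*k + 26)/(2*k**3 + 9*k**2 + 11*k + 4).
A = 3, B = 1, C = k**3 + 9*k**2/2 + 11*k/2 + 2.
Solve (3)·f(k+1) − (1)·f(k) = k**3 + 9*k**2/2 + 11*k/2 + 2.
deg f ≤ 3 (via 0,0,3).
Coefficient equations give f(k) = (k**3 + k - 1)/2.
R(k) = B(k−1)·f(k)/C(k) = (k**3 + k - 1)/((k + 1)*(2*k**2 + 7*k + 4)); s_k = R·t_k = 2*3**k*(-k**3 - k + 1).
Check: Δs_k = 2*3**k*(k**3 - 2*k - 3*(k + 1)**3 - 1). ✓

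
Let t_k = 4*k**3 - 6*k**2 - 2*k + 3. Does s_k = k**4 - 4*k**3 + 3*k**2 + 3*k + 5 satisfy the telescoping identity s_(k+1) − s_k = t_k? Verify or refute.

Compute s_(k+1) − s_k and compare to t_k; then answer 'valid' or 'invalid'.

valid (s_(k+1) − s_k reduces to t_k)

s_(k+1) = k**4 - 3*k**2 + k + 8
s_(k+1) − s_k = 4*k**3 - 6*k**2 - 2*k + 3
(s_(k+1) − s_k) − t_k = 0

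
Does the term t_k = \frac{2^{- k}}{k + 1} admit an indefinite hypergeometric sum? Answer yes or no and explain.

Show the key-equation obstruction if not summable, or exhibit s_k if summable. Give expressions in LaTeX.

Ratio r(k) = (k + 1)/(2*(k + 2)).
So A=k/2 + 1/2 and B=k + 2, with C=1.
f must satisfy (k/2 + 1/2)·f(k+1) − (k + 1)·f(k) = 1.
Degrees (1,1,0) ⇒ d ≤ -1.
d = -1 < 0 ⇒ no nonzero polynomial f; not summable.

No — key equation has no polynomial f.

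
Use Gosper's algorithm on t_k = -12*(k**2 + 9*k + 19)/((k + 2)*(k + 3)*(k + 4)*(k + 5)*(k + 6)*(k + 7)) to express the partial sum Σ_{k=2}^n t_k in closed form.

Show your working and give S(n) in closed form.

S(n) = (-n**3 - 15*n**2 - 71*n + 87)/(48*(n**3 + 15*n**2 + 71*n + 105))

Compute t_(k+1)/t_k: get (k + 2)*(9*k + (k + 1)**2 + 28)/((k + 8)*(k**2 + 9*k + 19)).
Normal form (A,B,C) = (k + 2, k + 8, k**2 + 9*k + 19).
Key eq: (k + 2)·f(k+1) = (k + 7)·f(k) + (k**2 + 9*k + 19).
From deg A=1, deg B=1, deg C=2: d=5.
Coefficient equations give f(k) = k*(k + 3)*(k + 5)*(k**2 + 12*k + 44)/144.
Then R = B(k−1)f/C = k*(k + 3)*(k + 5)*(k + 7)*(k**2 + 12*k + 44)/(144*(k**2 + 9*k + 19)), so s_k = R(k)·t_k = k*(-k**2 - 12*k - 44)/(12*(k**3 + 12*k**2 + 44*k + 48)).
Δs = 12*(-k**2 - 9*k - 19)/(k**6 + 27*k**5 + 295*k**4 + 1665*k**3 + 5104*k**2 + 8028*k + 5040), as required.
s_(n+1) = (-n**3 - 15*n**2 - 71*n - 57)/(12*(n**3 + 15*n**2 + 71*n + 105)) and s_(2) = -1/16, so S(n) = (-n**3 - 15*n**2 - 71*n + 87)/(48*(n**3 + 15*n**2 + 71*n + 105)).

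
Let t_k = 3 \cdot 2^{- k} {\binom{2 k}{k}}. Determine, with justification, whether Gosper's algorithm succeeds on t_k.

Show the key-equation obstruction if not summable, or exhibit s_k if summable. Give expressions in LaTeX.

The ratio is (2*k + 1)/(k + 1).
Normal form (A,B,C) = (2*k + 1, k + 1, 1).
Key eq: (2*k + 1)·f(k+1) = (k)·f(k) + (1).
Degrees (1,1,0) ⇒ d ≤ -1.
Bound -1 < 0, so the key equation has no polynomial solution.

No. Not Gosper-summable.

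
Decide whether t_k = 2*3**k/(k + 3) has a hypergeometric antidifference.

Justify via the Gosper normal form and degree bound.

Compute t_(k+1)/t_k: get 3*(k + 3)/(k + 4).
So A=3*k + 9 and B=k + 4, with C=1.
Key eq: (3*k + 9)·f(k+1) = (k + 3)·f(k) + (1).
Bound: deg f ≤ -1.
Bound -1 < 0, so the key equation has no polynomial solution.

No. Not Gosper-summable.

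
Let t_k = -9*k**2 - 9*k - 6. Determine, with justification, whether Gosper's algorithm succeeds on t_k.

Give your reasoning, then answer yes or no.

Yes. s_k = 3*k*(-k**2 - 1).

The ratio is (3*k**2 + 9*k + 8)/(3*k**2 + 3*k + 2).
Normal form (A,B,C) = (1, 1, k**2 + k + 2/3).
f must satisfy (1)·f(k+1) − (1)·f(k) = k**2 + k + 2/3.
deg f ≤ 3 (via 0,0,2).
Coefficient equations give f(k) = k*(k**2 + 1)/3.
Then R = B(k−1)f/C = k*(k**2 + 1)/(3*k**2 + 3*k + 2), so s_k = R(k)·t_k = 3*k*(-k**2 - 1).
Verify: -9*k**2 - 9*k - 6 matches t_k.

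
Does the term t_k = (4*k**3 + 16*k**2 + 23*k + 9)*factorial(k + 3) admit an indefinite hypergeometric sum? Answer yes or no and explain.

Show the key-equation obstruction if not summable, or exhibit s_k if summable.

t_(k+1)/t_k = (4*k**4 + 44*k**3 + 179*k**2 + 320*k + 208)/(4*k**3 + 16*k**2 + 23*k + 9).
Factor: A=k + 4; B=1; C=k**3 + 4*k**2 + 23*k/4 + 9/4.
Need (k + 4)·f(k+1) − (1)·f(k) = k**3 + 4*k**2 + 23*k/4 + 9/4.
Bound: deg f ≤ 2.
Solving with deg f ≤ 2: f(k) = (4*k**2 - 4*k + 3)/4.
Certificate R = B(k−1)f/C = (4*k**2 - 4*k + 3)/(4*k**3 + 16*k**2 + 23*k + 9) gives s_k = (4*k**2 - 4*k + 3)*factorial(k + 3).
Verify: (4*k**3 + 16*k**2 + 23*k + 9)*factorial(k + 3) matches t_k.

Yes. s_k = (4*k**2 - 4*k + 3)*factorial(k + 3).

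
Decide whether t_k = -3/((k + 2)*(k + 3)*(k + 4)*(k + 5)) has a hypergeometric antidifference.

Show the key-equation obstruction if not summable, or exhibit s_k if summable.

Yes. s_k = k*(-k**2 - 9*k - 26)/(24*(k + 2)*(k + 3)*(k + 4)).

Compute t_(k+1)/t_k: get (k + 2)/(k + 6).
A = k + 2, B = k + 6, C = 1.
Solve (k + 2)·f(k+1) − (k + 5)·f(k) = 1.
deg f ≤ 3 (via 1,1,0).
Solving with deg f ≤ 3: f(k) = k*(k**2 + 9*k + 26)/72.
Certificate R = B(k−1)f/C = k*(k + 5)*(k**2 + 9*k + 26)/72 gives s_k = k*(-k**2 - 9*k - 26)/(24*(k + 2)*(k + 3)*(k + 4)).
Δs = -3/(k**4 + 14*k**3 + 71*k**2 + 154*k + 120), as required.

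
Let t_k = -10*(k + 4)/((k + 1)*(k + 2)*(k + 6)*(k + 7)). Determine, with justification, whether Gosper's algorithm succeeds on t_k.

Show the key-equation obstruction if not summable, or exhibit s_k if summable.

Yes. s_k = 5*k*(-k - 7)/(6*(k**2 + 7*k + 6)).

Compute t_(k+1)/t_k: get (k + 1)*(k + 5)*(k + 6)/((k + 3)*(k + 4)*(k + 8)).
Normal form (A,B,C) = (k + 1, k + 8, k**4 + 16*k**3 + 95*k**2 + 248*k + 240).
Key eq: (k + 1)·f(k+1) = (k + 7)·f(k) + (k**4 + 16*k**3 + 95*k**2 + 248*k + 240).
deg f ≤ 6 (via 1,1,4).
Match coefficients ⇒ f(k) = k*(k + 2)*(k + 3)*(k + 4)*(k + 5)*(k + 7)/12.
Certificate R = B(k−1)f/C = k*(k + 2)*(k + 7)**2/(12*(k + 4)) gives s_k = 5*k*(-k - 7)/(6*(k**2 + 7*k + 6)).
Δs = 10*(-k - 4)/(k**4 + 16*k**3 + 83*k**2 + 152*k + 84), as required.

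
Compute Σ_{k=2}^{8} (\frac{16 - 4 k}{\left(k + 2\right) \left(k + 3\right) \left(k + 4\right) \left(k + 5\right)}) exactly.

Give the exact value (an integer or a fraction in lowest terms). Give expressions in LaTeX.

Σ = 7/858

Step 1: r(k) = (k - 3)*(k + 2)/((k - 4)*(k + 6)).
Gosper form: A/B · C(k+1)/C(k) with A=k + 2, B=k + 6, C=k - 4.
f must satisfy (k + 2)·f(k+1) − (k + 5)·f(k) = k - 4.
deg f ≤ 3 (via 1,1,1).
Solve for f: f(k) = -k*(k**2 + 9*k + 38)/24 (degree 3 ≤ 3).
R(k) = B(k−1)·f(k)/C(k) = -k*(k + 5)*(k**2 + 9*k + 38)/(24*(k - 4)); s_k = R·t_k = k*(k**2 + 9*k + 38)/(6*(k + 2)*(k + 3)*(k + 4)).
Verify: 4*(4 - k)/(k**4 + 14*k**3 + 71*k**2 + 154*k + 120) matches t_k.
Σ_(k=2)^(8) t_k = s_(9) − s_(2) = 25/143 − (1/6) = 7/858.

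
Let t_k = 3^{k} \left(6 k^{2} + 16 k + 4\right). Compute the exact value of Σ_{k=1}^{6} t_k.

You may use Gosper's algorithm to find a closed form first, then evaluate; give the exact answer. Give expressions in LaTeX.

Σ = 303990

Ratio r(k) = 3*(3*k**2 + 14*k + 13)/(3*k**2 + 8*k + 2).
Take A(k)=3, B(k)=1, C(k)=k**2 + 8*k/3 + 2/3.
Solve (3)·f(k+1) − (1)·f(k) = k**2 + 8*k/3 + 2/3.
deg f ≤ 2 (via 0,0,2).
Match coefficients ⇒ f(k) = (3*k**2 - k - 1)/6.
Certificate R = B(k−1)f/C = (3*k**2 - k - 1)/(2*(3*k**2 + 8*k + 2)) gives s_k = 3**k*(3*k**2 - k - 1).
s_(k+1) − s_k = 3**k*(6*k**2 + 16*k + 4) = t_k.
Σ_(k=1)^(6) t_k = s_(7) − s_(1) = 303993 − (3) = 303990.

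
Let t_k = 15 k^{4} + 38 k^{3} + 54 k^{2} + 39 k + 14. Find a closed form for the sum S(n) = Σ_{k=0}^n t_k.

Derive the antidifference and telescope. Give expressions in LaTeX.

The ratio is (15*k**4 + 98*k**3 + 258*k**2 + 321*k + 160)/(15*k**4 + 38*k**3 + 54*k**2 + 39*k + 14).
Normal form (A,B,C) = (1, 1, k**4 + 38*k**3/15 + 18*k**2/5 + 13*k/5 + 14/15).
Key eq: (1)·f(k+1) = (1)·f(k) + (k**4 + 38*k**3/15 + 18*k**2/5 + 13*k/5 + 14/15).
Bound: deg f ≤ 5.
Solve for f: f(k) = k*(3*k**4 + 2*k**3 + 4*k**2 + 2*k + 3)/15 (degree 5 ≤ 5).
Get s_k = R·t_k = k*(3*k**4 + 2*k**3 + 4*k**2 + 2*k + 3) with R(k) = B(k−1)f(k)/C(k) = k*(3*k**4 + 2*k**3 + 4*k**2 + 2*k + 3)/(15*k**4 + 38*k**3 + 54*k**2 + 39*k + 14).
Check: Δs_k = 15*k**4 + 38*k**3 + 54*k**2 + 39*k + 14. ✓
s_(n+1) = 3*n**5 + 17*n**4 + 42*n**3 + 56*n**2 + 42*n + 14 and s_(0) = 0, so S(n) = 3*n**5 + 17*n**4 + 42*n**3 + 56*n**2 + 42*n + 14.

S(n) = 3 n^{5} + 17 n^{4} + 42 n^{3} + 56 n^{2} + 42 n + 14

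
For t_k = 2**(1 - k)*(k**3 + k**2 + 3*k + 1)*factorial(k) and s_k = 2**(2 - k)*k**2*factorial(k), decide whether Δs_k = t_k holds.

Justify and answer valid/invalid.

valid; difference matches t_k

s_(k+1) = 2**(1 - k)*(k + 1)**2*factorial(k + 1)
s_(k+1) − s_k = 2**(1 - k)*(k**3 + k**2 + 3*k + 1)*factorial(k)
(s_(k+1) − s_k) − t_k = 0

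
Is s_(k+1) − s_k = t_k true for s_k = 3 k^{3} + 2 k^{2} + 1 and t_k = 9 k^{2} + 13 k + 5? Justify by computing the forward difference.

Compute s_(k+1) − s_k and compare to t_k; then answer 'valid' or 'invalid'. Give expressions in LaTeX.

s_(k+1) = 3*(k + 1)**3 + 2*(k + 1)**2 + 1
s_(k+1) − s_k = 9*k**2 + 13*k + 5
(s_(k+1) − s_k) − t_k = 0

Valid — Δs_k = t_k.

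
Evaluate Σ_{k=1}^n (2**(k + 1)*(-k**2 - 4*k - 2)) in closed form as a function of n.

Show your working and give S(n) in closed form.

Ratio r(k) = 2*(k**2 + 6*k + 7)/(k**2 + 4*k + 2).
Factor: A=2; B=1; C=k**2 + 4*k + 2.
Key eq: (2)·f(k+1) = (1)·f(k) + (k**2 + 4*k + 2).
Degrees (0,0,2) ⇒ d ≤ 2.
A polynomial solution: f(k) = k**2.
Get s_k = R·t_k = -2**(k + 1)*k**2 with R(k) = B(k−1)f(k)/C(k) = k**2/(k**2 + 4*k + 2).
Check: Δs_k = 2**(k + 1)*(k**2 - 2*(k + 1)**2). ✓
s_(n+1) = 2**(n + 2)*(-n**2 - 2*n - 1) and s_(1) = -4, so S(n) = -4*2**n*n**2 - 8*2**n*n - 4*2**n + 4.

S(n) = -4*2**n*n**2 - 8*2**n*n - 4*2**n + 4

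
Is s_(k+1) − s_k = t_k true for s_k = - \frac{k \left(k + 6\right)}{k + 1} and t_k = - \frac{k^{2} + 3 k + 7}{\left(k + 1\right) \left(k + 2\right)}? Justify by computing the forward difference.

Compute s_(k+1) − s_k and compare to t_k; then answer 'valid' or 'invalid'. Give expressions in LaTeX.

valid (s_(k+1) − s_k reduces to t_k)

s_(k+1) = -(k + 1)*(k + 7)/(k + 2)
s_(k+1) − s_k = (-k**2 - 3*k - 7)/(k**2 + 3*k + 2)
(s_(k+1) − s_k) − t_k = 0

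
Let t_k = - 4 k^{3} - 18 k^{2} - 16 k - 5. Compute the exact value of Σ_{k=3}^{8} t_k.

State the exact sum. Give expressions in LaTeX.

r(k) = (4*k**3 + 30*k**2 + 64*k + 43)/(4*k**3 + 18*k**2 + 16*k + 5) after simplifying.
Factor: A=1; B=1; C=k**3 + 9*k**2/2 + 4*k + 5/4.
Key eq: (1)·f(k+1) = (1)·f(k) + (k**3 + 9*k**2/2 + 4*k + 5/4).
From deg A=0, deg B=0, deg C=3: d=4.
Solve for f: f(k) = k**3*(k + 4)/4 (degree 4 ≤ 4).
Get s_k = R·t_k = k**3*(-k - 4) with R(k) = B(k−1)f(k)/C(k) = k**3*(k + 4)/(4*k**3 + 18*k**2 + 16*k + 5).
Check: Δs_k = k**3*(k + 4) - (k + 1)**3*(k + 5). ✓
Telescoping: Σ = s_(9) − s_(3) = -9477 − (-189) = -9288.

Σ = -9288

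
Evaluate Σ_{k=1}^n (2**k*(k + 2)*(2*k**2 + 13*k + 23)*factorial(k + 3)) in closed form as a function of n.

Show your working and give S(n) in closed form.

The ratio is 2*(k + 3)*(k + 4)*(13*k + 2*(k + 1)**2 + 36)/((k + 2)*(2*k**2 + 13*k + 23)).
Gosper form: A/B · C(k+1)/C(k) with A=2*k + 8, B=1, C=k**3 + 17*k**2/2 + 49*k/2 + 23.
Key eq: (2*k + 8)·f(k+1) = (1)·f(k) + (k**3 + 17*k**2/2 + 49*k/2 + 23).
Bound: deg f ≤ 2.
A polynomial solution: f(k) = (k + 1)*(k + 2)/2.
R(k) = B(k−1)·f(k)/C(k) = (k + 1)/(2*k**2 + 13*k + 23); s_k = R·t_k = 2**k*(k + 1)*(k + 2)*factorial(k + 3).
Verify: 2**k*(k + 2)*(2*k**2 + 13*k + 23)*factorial(k + 3) matches t_k.
s_(n+1) = 2**(n + 1)*(n + 2)*(n + 3)*factorial(n + 4) and s_(1) = 288, so S(n) = 2*2**n*n**2*factorial(n + 4) + 10*2**n*n*factorial(n + 4) + 12*2**n*factorial(n + 4) - 288.

S(n) = 2*2**n*n**2*factorial(n + 4) + 10*2**n*n*factorial(n + 4) + 12*2**n*factorial(n + 4) - 288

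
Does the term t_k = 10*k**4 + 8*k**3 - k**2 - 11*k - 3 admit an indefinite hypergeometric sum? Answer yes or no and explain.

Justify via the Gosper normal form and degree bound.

Yes. s_k = k*(2*k**4 - 3*k**3 - k**2 - 3*k + 2).

Ratio r(k) = (10*k**4 + 48*k**3 + 83*k**2 + 51*k + 3)/(10*k**4 + 8*k**3 - k**2 - 11*k - 3).
Factor: A=1; B=1; C=k**4 + 4*k**3/5 - k**2/10 - 11*k/10 - 3/10.
Solve (1)·f(k+1) − (1)·f(k) = k**4 + 4*k**3/5 - k**2/10 - 11*k/10 - 3/10.
d = 5 from the (0,0,4) case.
Coefficient equations give f(k) = k*(k - 2)*(2*k - 1)*(k**2 + k + 1)/10.
Certificate R = B(k−1)f/C = k*(k - 2)*(2*k - 1)*(k**2 + k + 1)/(10*k**4 + 8*k**3 - k**2 - 11*k - 3) gives s_k = k*(2*k**4 - 3*k**3 - k**2 - 3*k + 2).
Check: Δs_k = 10*k**4 + 8*k**3 - k**2 - 11*k - 3. ✓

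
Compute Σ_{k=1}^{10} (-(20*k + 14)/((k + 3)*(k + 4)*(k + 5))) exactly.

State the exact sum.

Σ = -683/420

The ratio is (k + 3)*(10*k + 17)/((k + 6)*(10*k + 7)).
A = k + 3, B = k + 6, C = k + 7/10.
Solve (k + 3)·f(k+1) − (k + 5)·f(k) = k + 7/10.
Bound: deg f ≤ 2.
A polynomial solution: f(k) = k*(37*k + 19)/240.
Then R = B(k−1)f/C = k*(k + 5)*(37*k + 19)/(24*(10*k + 7)), so s_k = R(k)·t_k = -k*(37*k + 19)/(12*(k + 3)*(k + 4)).
Verify: 2*(-10*k - 7)/(k**3 + 12*k**2 + 47*k + 60) matches t_k.
Telescoping: Σ = s_(11) − s_(1) = -781/420 − (-7/30) = -683/420.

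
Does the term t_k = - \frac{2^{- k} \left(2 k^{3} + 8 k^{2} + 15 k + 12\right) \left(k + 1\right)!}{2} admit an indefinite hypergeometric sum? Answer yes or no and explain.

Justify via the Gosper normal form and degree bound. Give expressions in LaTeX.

Step 1: r(k) = (2*k**4 + 18*k**3 + 65*k**2 + 111*k + 74)/(2*(2*k**3 + 8*k**2 + 15*k + 12)).
Gosper form: A/B · C(k+1)/C(k) with A=k/2 + 1, B=1, C=k**3 + 4*k**2 + 15*k/2 + 6.
f must satisfy (k/2 + 1)·f(k+1) − (1)·f(k) = k**3 + 4*k**2 + 15*k/2 + 6.
Bound: deg f ≤ 2.
Match coefficients ⇒ f(k) = 2*k**2 + 4*k + 1.
Get s_k = R·t_k = -(2*k**2 + 4*k + 1)*factorial(k + 1)/2**k with R(k) = B(k−1)f(k)/C(k) = 2*(2*k**2 + 4*k + 1)/(2*k**3 + 8*k**2 + 15*k + 12).
Δs = -(2*k**3 + 8*k**2 + 15*k + 12)*factorial(k + 1)/(2*2**k), as required.

Yes. s_k = - 2^{- k} \left(2 k^{2} + 4 k + 1\right) \left(k + 1\right)!.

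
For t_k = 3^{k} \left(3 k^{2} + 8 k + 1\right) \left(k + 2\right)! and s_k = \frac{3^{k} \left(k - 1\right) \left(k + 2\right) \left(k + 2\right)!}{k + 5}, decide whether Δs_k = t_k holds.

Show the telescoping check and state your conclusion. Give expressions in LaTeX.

Invalid: residual - \frac{3^{k + 1} \left(3 k^{3} + 23 k^{2} + 40 k + 6\right) \left(k + 2\right)!}{\left(k + 5\right) \left(k + 6\right)} ≠ 0.

s_(k+1) = 3**(k + 1)*k*(k + 3)*factorial(k + 3)/(k + 6)
s_(k+1) − s_k = 3**k*(3*k**4 + 32*k**3 + 110*k**2 + 131*k + 12)*factorial(k + 2)/((k + 5)*(k + 6))
(s_(k+1) − s_k) − t_k = -3**(k + 1)*(3*k**3 + 23*k**2 + 40*k + 6)*factorial(k + 2)/((k + 5)*(k + 6))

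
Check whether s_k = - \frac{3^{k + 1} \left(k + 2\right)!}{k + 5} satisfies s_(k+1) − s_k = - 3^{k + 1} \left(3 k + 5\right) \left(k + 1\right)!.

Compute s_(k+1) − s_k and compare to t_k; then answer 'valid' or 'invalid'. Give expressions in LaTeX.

s_(k+1) = -3**(k + 2)*factorial(k + 3)/(k + 6)
s_(k+1) − s_k = -3**(k + 1)*(3*k**2 + 23*k + 39)*factorial(k + 2)/((k + 5)*(k + 6))
(s_(k+1) − s_k) − t_k = 3**(k + 2)*(3*k**2 + 20*k + 24)*factorial(k + 1)/((k + 5)*(k + 6))

Invalid: residual \frac{3^{k + 2} \left(3 k^{2} + 20 k + 24\right) \left(k + 1\right)!}{\left(k + 5\right) \left(k + 6\right)} ≠ 0.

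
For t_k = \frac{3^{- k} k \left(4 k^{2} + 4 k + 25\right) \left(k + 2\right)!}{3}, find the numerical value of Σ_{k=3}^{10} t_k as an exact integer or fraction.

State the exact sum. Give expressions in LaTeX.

Step 1: r(k) = (k + 1)*(k + 3)*(4*k + 4*(k + 1)**2 + 29)/(3*k*(4*k**2 + 4*k + 25)).
Gosper form: A/B · C(k+1)/C(k) with A=k/3 + 1, B=1, C=k**3 + k**2 + 25*k/4.
Key eq: (k/3 + 1)·f(k+1) = (1)·f(k) + (k**3 + k**2 + 25*k/4).
d = 2 from the (1,0,3) case.
A polynomial solution: f(k) = 3*(2*k - 1)**2/4.
So s_k = (B(k−1)f/C)·t_k = (3*(2*k - 1)**2/(k*(4*k**2 + 4*k + 25)))·t_k = (2*k - 1)**2*factorial(k + 2)/3**k.
s_(k+1) − s_k = k*(4*k**2 + 4*k + 25)*factorial(k + 2)/(3*3**k) = t_k.
Sum = s_(11) − s_(3); s_(11) = 1255654400/81, s_(3) = 1000/9 ⇒ 1255645400/81.

Σ = 1255645400/81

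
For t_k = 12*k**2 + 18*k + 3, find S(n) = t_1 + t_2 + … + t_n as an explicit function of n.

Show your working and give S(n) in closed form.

S(n) = n*(4*n**2 + 15*n + 14)

t_(k+1)/t_k = (4*k**2 + 14*k + 11)/(4*k**2 + 6*k + 1).
So A=1 and B=1, with C=k**2 + 3*k/2 + 1/4.
Need (1)·f(k+1) − (1)·f(k) = k**2 + 3*k/2 + 1/4.
deg f ≤ 3 (via 0,0,2).
Match coefficients ⇒ f(k) = k*(4*k**2 + 3*k - 4)/12.
Get s_k = R·t_k = k*(4*k**2 + 3*k - 4) with R(k) = B(k−1)f(k)/C(k) = k*(4*k**2 + 3*k - 4)/(3*(4*k**2 + 6*k + 1)).
s_(k+1) − s_k = 12*k**2 + 18*k + 3 = t_k.
Σ_(k=1)^n t_k = s_(n+1) − s_(1) = (4*n**3 + 15*n**2 + 14*n + 3) − (3), i.e. n*(4*n**2 + 15*n + 14).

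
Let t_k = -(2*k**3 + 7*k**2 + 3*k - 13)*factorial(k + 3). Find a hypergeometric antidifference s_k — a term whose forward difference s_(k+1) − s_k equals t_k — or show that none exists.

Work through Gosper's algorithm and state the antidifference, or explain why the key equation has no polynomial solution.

s_k = (-2*k**2 + 3*k + 3)*factorial(k + 3)

Compute t_(k+1)/t_k: get (2*k**4 + 21*k**3 + 75*k**2 + 91*k - 4)/(2*k**3 + 7*k**2 + 3*k - 13).
Factor: A=k + 4; B=1; C=k**3 + 7*k**2/2 + 3*k/2 - 13/2.
Need (k + 4)·f(k+1) − (1)·f(k) = k**3 + 7*k**2/2 + 3*k/2 - 13/2.
d = 2 from the (1,0,3) case.
Solving with deg f ≤ 2: f(k) = (2*k**2 - 3*k - 3)/2.
Certificate R = B(k−1)f/C = (2*k**2 - 3*k - 3)/(2*k**3 + 7*k**2 + 3*k - 13) gives s_k = (-2*k**2 + 3*k + 3)*factorial(k + 3).
Check: Δs_k = -(2*k**3 + 7*k**2 + 3*k - 13)*factorial(k + 3). ✓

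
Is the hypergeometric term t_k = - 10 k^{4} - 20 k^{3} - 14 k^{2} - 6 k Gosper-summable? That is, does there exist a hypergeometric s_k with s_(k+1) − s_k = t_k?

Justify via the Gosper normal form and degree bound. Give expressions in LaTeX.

Yes. s_k = k \left(- 2 k^{4} + 2 k^{2} - k + 1\right).

Compute t_(k+1)/t_k: get (5*k**4 + 30*k**3 + 67*k**2 + 67*k + 25)/(k*(5*k**3 + 10*k**2 + 7*k + 3)).
Normal form (A,B,C) = (1, 1, k**4 + 2*k**3 + 7*k**2/5 + 3*k/5).
f must satisfy (1)·f(k+1) − (1)·f(k) = k**4 + 2*k**3 + 7*k**2/5 + 3*k/5.
Degrees (0,0,4) ⇒ d ≤ 5.
Solving with deg f ≤ 5: f(k) = k*(k - 1)*(2*k**3 + 2*k**2 + 1)/10.
Then R = B(k−1)f/C = (k - 1)*(2*k**3 + 2*k**2 + 1)/(2*(5*k**3 + 10*k**2 + 7*k + 3)), so s_k = R(k)·t_k = k*(-2*k**4 + 2*k**2 - k + 1).
s_(k+1) − s_k = 2*k*(-5*k**3 - 10*k**2 - 7*k - 3) = t_k.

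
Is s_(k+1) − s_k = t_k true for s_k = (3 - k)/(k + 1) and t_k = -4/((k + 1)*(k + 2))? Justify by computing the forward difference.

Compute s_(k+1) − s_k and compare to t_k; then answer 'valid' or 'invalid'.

valid; difference matches t_k

s_(k+1) = (2 - k)/(k + 2)
s_(k+1) − s_k = -4/(k**2 + 3*k + 2)
(s_(k+1) − s_k) − t_k = 0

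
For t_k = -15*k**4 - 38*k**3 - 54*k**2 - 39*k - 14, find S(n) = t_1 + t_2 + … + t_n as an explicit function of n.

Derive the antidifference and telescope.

The ratio is (15*k**4 + 98*k**3 + 258*k**2 + 321*k + 160)/(15*k**4 + 38*k**3 + 54*k**2 + 39*k + 14).
Take A(k)=1, B(k)=1, C(k)=k**4 + 38*k**3/15 + 18*k**2/5 + 13*k/5 + 14/15.
Set up (1)·f(k+1) − (1)·f(k) − (k**4 + 38*k**3/15 + 18*k**2/5 + 13*k/5 + 14/15) = 0.
d = 5 from the (0,0,4) case.
A polynomial solution: f(k) = k*(3*k**4 + 2*k**3 + 4*k**2 + 2*k + 3)/15.
Then R = B(k−1)f/C = k*(3*k**4 + 2*k**3 + 4*k**2 + 2*k + 3)/(15*k**4 + 38*k**3 + 54*k**2 + 39*k + 14), so s_k = R(k)·t_k = k*(-3*k**4 - 2*k**3 - 4*k**2 - 2*k - 3).
s_(k+1) − s_k = -15*k**4 - 38*k**3 - 54*k**2 - 39*k - 14 = t_k.
Σ_(k=1)^n t_k = s_(n+1) − s_(1) = (-3*n**5 - 17*n**4 - 42*n**3 - 56*n**2 - 42*n - 14) − (-14), i.e. n*(-3*n**4 - 17*n**3 - 42*n**2 - 56*n - 42).

S(n) = n*(-3*n**4 - 17*n**3 - 42*n**2 - 56*n - 42)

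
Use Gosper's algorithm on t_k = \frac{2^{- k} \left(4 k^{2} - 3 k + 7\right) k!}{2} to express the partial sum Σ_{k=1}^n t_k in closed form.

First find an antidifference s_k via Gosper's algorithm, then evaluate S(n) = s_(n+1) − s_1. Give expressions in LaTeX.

S(n) = 2^{- n - 1} \left(- 2^{n} + 4 n^{2} n! + 5 n n! + n!\right)

Compute t_(k+1)/t_k: get (k + 1)*(-3*k + 4*(k + 1)**2 + 4)/(2*(4*k**2 - 3*k + 7)).
Gosper form: A/B · C(k+1)/C(k) with A=k/2 + 1/2, B=1, C=k**2 - 3*k/4 + 7/4.
Solve (k/2 + 1/2)·f(k+1) − (1)·f(k) = k**2 - 3*k/4 + 7/4.
Degrees (1,0,2) ⇒ d ≤ 1.
Solve for f: f(k) = (4*k - 3)/2 (degree 1 ≤ 1).
Certificate R = B(k−1)f/C = 2*(4*k - 3)/(4*k**2 - 3*k + 7) gives s_k = (4*k - 3)*factorial(k)/2**k.
Check: Δs_k = (4*k**2 - 3*k + 7)*factorial(k)/(2*2**k). ✓
Evaluate: s_(n+1) = 2**(-n - 1)*(4*n + 1)*factorial(n + 1); subtract s_(1) = 1/2 ⇒ S(n) = 2**(-n - 1)*(-2**n + 4*n**2*factorial(n) + 5*n*factorial(n) + factorial(n)).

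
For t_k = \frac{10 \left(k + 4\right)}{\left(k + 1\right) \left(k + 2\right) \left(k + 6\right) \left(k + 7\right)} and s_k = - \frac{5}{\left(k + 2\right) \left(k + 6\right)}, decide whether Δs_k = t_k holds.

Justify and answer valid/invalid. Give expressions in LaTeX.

s_(k+1) = -5/((k + 3)*(k + 7))
s_(k+1) − s_k = 5*(2*k + 9)/(k**4 + 18*k**3 + 113*k**2 + 288*k + 252)
(s_(k+1) − s_k) − t_k = 15*(-k - 5)/(k**5 + 19*k**4 + 131*k**3 + 401*k**2 + 540*k + 252)

Invalid: residual \frac{15 \left(- k - 5\right)}{k^{5} + 19 k^{4} + 131 k^{3} + 401 k^{2} + 540 k + 252} ≠ 0.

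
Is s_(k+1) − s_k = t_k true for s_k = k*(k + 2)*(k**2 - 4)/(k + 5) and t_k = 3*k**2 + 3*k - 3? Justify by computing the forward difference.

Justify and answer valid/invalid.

Invalid: residual 3*(-2*k**3 - 18*k**2 - 16*k + 15)/(k**2 + 11*k + 30) ≠ 0.

s_(k+1) = (k + 1)*(k + 3)*((k + 1)**2 - 4)/(k + 6)
s_(k+1) − s_k = 3*(k**4 + 10*k**3 + 22*k**2 + 3*k - 15)/(k**2 + 11*k + 30)
(s_(k+1) − s_k) − t_k = 3*(-2*k**3 - 18*k**2 - 16*k + 15)/(k**2 + 11*k + 30)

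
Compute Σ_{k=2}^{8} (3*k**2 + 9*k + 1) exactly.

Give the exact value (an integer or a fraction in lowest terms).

Compute t_(k+1)/t_k: get (3*k**2 + 15*k + 13)/(3*k**2 + 9*k + 1).
So A=1 and B=1, with C=k**2 + 3*k + 1/3.
Need (1)·f(k+1) − (1)·f(k) = k**2 + 3*k + 1/3.
d = 3 from the (0,0,2) case.
A polynomial solution: f(k) = k*(k**2 + 3*k - 3)/3.
R(k) = B(k−1)·f(k)/C(k) = k*(k**2 + 3*k - 3)/(3*k**2 + 9*k + 1); s_k = R·t_k = k*(k**2 + 3*k - 3).
Verify: 3*k**2 + 9*k + 1 matches t_k.
Telescoping: Σ = s_(9) − s_(2) = 945 − (14) = 931.

Σ = 931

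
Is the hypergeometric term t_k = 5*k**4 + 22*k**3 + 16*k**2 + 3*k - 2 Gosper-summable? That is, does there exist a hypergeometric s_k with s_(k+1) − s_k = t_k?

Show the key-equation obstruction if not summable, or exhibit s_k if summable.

Compute t_(k+1)/t_k: get (5*k**4 + 42*k**3 + 112*k**2 + 121*k + 44)/(5*k**4 + 22*k**3 + 16*k**2 + 3*k - 2).
Normal form (A,B,C) = (1, 1, k**4 + 22*k**3/5 + 16*k**2/5 + 3*k/5 - 2/5).
Key eq: (1)·f(k+1) = (1)·f(k) + (k**4 + 22*k**3/5 + 16*k**2/5 + 3*k/5 - 2/5).
Bound: deg f ≤ 5.
A polynomial solution: f(k) = k*(k**4 + 3*k**3 - 4*k**2 - k - 1)/5.
Certificate R = B(k−1)f/C = k*(k**4 + 3*k**3 - 4*k**2 - k - 1)/(5*k**4 + 22*k**3 + 16*k**2 + 3*k - 2) gives s_k = k*(k**4 + 3*k**3 - 4*k**2 - k - 1).
Verify: 5*k**4 + 22*k**3 + 16*k**2 + 3*k - 2 matches t_k.

Yes. s_k = k*(k**4 + 3*k**3 - 4*k**2 - k - 1).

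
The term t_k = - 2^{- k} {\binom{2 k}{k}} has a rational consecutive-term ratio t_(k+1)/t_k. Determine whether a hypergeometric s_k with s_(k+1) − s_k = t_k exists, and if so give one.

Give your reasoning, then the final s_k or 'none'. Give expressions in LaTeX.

t_(k+1)/t_k = (2*k + 1)/(k + 1).
A = 2*k + 1, B = k + 1, C = 1.
Solve (2*k + 1)·f(k+1) − (k)·f(k) = 1.
Bound: deg f ≤ -1.
deg f ≤ -1 is impossible — no certificate.

not Gosper-summable; s_k does not exist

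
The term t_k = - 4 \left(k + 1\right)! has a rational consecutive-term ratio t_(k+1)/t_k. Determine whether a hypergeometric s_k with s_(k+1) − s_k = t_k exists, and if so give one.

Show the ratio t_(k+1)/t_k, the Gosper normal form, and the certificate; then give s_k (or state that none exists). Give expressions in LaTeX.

none — t_k is not Gosper-summable

Step 1: r(k) = k + 2.
Normal form (A,B,C) = (k + 2, 1, 1).
Set up (k + 2)·f(k+1) − (1)·f(k) − (1) = 0.
From deg A=1, deg B=0, deg C=0: d=-1.
deg f ≤ -1 is impossible — no certificate.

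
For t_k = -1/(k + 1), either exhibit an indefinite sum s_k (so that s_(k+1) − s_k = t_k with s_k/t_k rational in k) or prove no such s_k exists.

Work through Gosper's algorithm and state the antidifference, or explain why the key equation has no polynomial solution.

not Gosper-summable; s_k does not exist

Ratio r(k) = (k + 1)/(k + 2).
Factor: A=k + 1; B=k + 2; C=1.
Need (k + 1)·f(k+1) − (k + 1)·f(k) = 1.
d = 0 from the (1,1,0) case.
Generic f = c0 gives residual -1; -1 = 0 cannot hold, so t_k is not Gosper-summable.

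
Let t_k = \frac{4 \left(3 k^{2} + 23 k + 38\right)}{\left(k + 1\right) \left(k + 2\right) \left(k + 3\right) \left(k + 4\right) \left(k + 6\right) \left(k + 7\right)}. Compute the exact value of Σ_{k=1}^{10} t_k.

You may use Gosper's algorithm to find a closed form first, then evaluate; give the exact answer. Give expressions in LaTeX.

r(k) = (k + 1)*(k + 6)*(23*k + 3*(k + 1)**2 + 61)/((k + 5)*(k + 8)*(3*k**2 + 23*k + 38)) after simplifying.
Normal form (A,B,C) = (k + 1, k + 8, k**3 + 38*k**2/3 + 51*k + 190/3).
Key eq: (k + 1)·f(k+1) = (k + 7)·f(k) + (k**3 + 38*k**2/3 + 51*k + 190/3).
Degrees (1,1,3) ⇒ d ≤ 6.
A polynomial solution: f(k) = k*(k + 2)*(k + 4)*(k + 5)*(k**2 + 10*k + 27)/54.
Get s_k = R·t_k = 2*k*(k**2 + 10*k + 27)/(9*(k**3 + 10*k**2 + 27*k + 18)) with R(k) = B(k−1)f(k)/C(k) = k*(k + 2)*(k + 4)*(k + 7)*(k**2 + 10*k + 27)/(18*(3*k**2 + 23*k + 38)).
Check: Δs_k = 4*(3*k**2 + 23*k + 38)/(k**6 + 23*k**5 + 207*k**4 + 925*k**3 + 2144*k**2 + 2412*k + 1008). ✓
Telescoping: Σ = s_(11) − s_(1) = 473/2142 − (19/126) = 25/357.

Σ = 25/357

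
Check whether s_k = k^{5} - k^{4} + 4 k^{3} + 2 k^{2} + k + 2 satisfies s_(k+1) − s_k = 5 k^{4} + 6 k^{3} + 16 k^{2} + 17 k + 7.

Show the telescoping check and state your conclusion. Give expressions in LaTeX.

Valid — Δs_k = t_k.

s_(k+1) = k**5 + 4*k**4 + 10*k**3 + 18*k**2 + 18*k + 9
s_(k+1) − s_k = 5*k**4 + 6*k**3 + 16*k**2 + 17*k + 7
(s_(k+1) − s_k) − t_k = 0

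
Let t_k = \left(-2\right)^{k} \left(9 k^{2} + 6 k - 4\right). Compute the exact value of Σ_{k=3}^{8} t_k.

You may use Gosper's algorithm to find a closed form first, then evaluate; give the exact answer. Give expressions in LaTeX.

Σ = 114024

Step 1: r(k) = 2*(-9*k**2 - 24*k - 11)/(9*k**2 + 6*k - 4).
Normal form (A,B,C) = (-2, 1, k**2 + 2*k/3 - 4/9).
f must satisfy (-2)·f(k+1) − (1)·f(k) = k**2 + 2*k/3 - 4/9.
deg f ≤ 2 (via 0,0,2).
Solve for f: f(k) = -(3*k**2 - 2*k - 2)/9 (degree 2 ≤ 2).
Certificate R = B(k−1)f/C = -(3*k**2 - 2*k - 2)/(9*k**2 + 6*k - 4) gives s_k = (-2)**k*(-3*k**2 + 2*k + 2).
s_(k+1) − s_k = (-2)**k*(9*k**2 + 6*k - 4) = t_k.
Evaluate s at k=9 and k=3: 114176 and 152; difference 114024.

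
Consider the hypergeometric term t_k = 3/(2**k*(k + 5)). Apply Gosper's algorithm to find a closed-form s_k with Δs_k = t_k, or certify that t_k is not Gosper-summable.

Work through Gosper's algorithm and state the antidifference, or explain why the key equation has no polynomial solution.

none (Gosper's algorithm certifies no s_k)

Step 1: r(k) = (k + 5)/(2*(k + 6)).
A = k/2 + 5/2, B = k + 6, C = 1.
Solve (k/2 + 5/2)·f(k+1) − (k + 5)·f(k) = 1.
deg f ≤ -1 (via 1,1,0).
d = -1 < 0 ⇒ no nonzero polynomial f; not summable.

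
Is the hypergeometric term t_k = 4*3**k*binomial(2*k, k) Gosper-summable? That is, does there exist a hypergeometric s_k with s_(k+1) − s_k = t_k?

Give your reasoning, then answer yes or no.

r(k) = 6*(2*k + 1)/(k + 1) after simplifying.
A = 12*k + 6, B = k + 1, C = 1.
f must satisfy (12*k + 6)·f(k+1) − (k)·f(k) = 1.
From deg A=1, deg B=1, deg C=0: d=-1.
Negative degree bound (-1): no f exists, t_k not Gosper-summable.

No. Not Gosper-summable.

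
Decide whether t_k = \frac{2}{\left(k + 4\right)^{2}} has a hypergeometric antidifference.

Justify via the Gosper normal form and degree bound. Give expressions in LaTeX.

The ratio is (k + 4)**2/(k + 5)**2.
Take A(k)=k**2 + 8*k + 16, B(k)=k**2 + 10*k + 25, C(k)=1.
f must satisfy (k**2 + 8*k + 16)·f(k+1) − (k**2 + 8*k + 16)·f(k) = 1.
From deg A=2, deg B=2, deg C=0: d=0.
Put f(k) = c0: A·f(k+1) − B(k−1)·f(k) − C = -1; need -1 = 0 — inconsistent ⇒ no f, not summable.

No; the coefficient equations for f are inconsistent.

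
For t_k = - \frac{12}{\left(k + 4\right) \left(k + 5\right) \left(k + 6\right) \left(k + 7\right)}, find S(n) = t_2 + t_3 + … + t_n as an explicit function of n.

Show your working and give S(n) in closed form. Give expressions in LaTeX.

S(n) = \frac{- n^{3} - 18 n^{2} - 107 n + 126}{84 \left(n^{3} + 18 n^{2} + 107 n + 210\right)}

Step 1: r(k) = (k + 4)/(k + 8).
A = k + 4, B = k + 8, C = 1.
Key eq: (k + 4)·f(k+1) = (k + 7)·f(k) + (1).
From deg A=1, deg B=1, deg C=0: d=3.
A polynomial solution: f(k) = k*(k**2 + 15*k + 74)/360.
So s_k = (B(k−1)f/C)·t_k = (k*(k + 7)*(k**2 + 15*k + 74)/360)·t_k = k*(-k**2 - 15*k - 74)/(30*(k + 4)*(k + 5)*(k + 6)).
s_(k+1) − s_k = -12/(k**4 + 22*k**3 + 179*k**2 + 638*k + 840) = t_k.
Σ_(k=2)^n t_k = s_(n+1) − s_(2) = ((-n**3 - 18*n**2 - 107*n - 90)/(30*(n**3 + 18*n**2 + 107*n + 210))) − (-3/140), i.e. (-n**3 - 18*n**2 - 107*n + 126)/(84*(n**3 + 18*n**2 + 107*n + 210)).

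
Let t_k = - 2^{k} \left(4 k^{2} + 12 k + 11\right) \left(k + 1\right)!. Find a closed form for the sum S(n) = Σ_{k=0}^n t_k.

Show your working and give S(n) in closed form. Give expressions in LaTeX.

r(k) = 2*(4*k**3 + 28*k**2 + 67*k + 54)/(4*k**2 + 12*k + 11) after simplifying.
Factor: A=2*k + 4; B=1; C=k**2 + 3*k + 11/4.
Solve (2*k + 4)·f(k+1) − (1)·f(k) = k**2 + 3*k + 11/4.
deg f ≤ 1 (via 1,0,2).
Solving with deg f ≤ 1: f(k) = (2*k + 1)/4.
Certificate R = B(k−1)f/C = (2*k + 1)/(4*k**2 + 12*k + 11) gives s_k = -2**k*(2*k + 1)*factorial(k + 1).
Verify: -2**k*(4*k**2 + 12*k + 11)*factorial(k + 1) matches t_k.
Σ_(k=0)^n t_k = s_(n+1) − s_(0) = (-2**(n + 1)*(2*n + 3)*factorial(n + 2)) − (-1), i.e. -4*2**n*n*factorial(n + 2) - 6*2**n*factorial(n + 2) + 1.

S(n) = - 4 \cdot 2^{n} n \left(n + 2\right)! - 6 \cdot 2^{n} \left(n + 2\right)! + 1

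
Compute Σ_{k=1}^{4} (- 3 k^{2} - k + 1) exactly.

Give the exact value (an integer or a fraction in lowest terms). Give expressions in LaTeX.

t_(k+1)/t_k = (k + 3*(k + 1)**2)/(3*k**2 + k - 1).
Factor: A=1; B=1; C=k**2 + k/3 - 1/3.
f must satisfy (1)·f(k+1) − (1)·f(k) = k**2 + k/3 - 1/3.
deg f ≤ 3 (via 0,0,2).
Coefficient equations give f(k) = k*(k**2 - k - 1)/3.
Then R = B(k−1)f/C = k*(k**2 - k - 1)/(3*k**2 + k - 1), so s_k = R(k)·t_k = k*(-k**2 + k + 1).
Verify: -3*k**2 - k + 1 matches t_k.
Σ_(k=1)^(4) t_k = s_(5) − s_(1) = -95 − (1) = -96.

Σ = -96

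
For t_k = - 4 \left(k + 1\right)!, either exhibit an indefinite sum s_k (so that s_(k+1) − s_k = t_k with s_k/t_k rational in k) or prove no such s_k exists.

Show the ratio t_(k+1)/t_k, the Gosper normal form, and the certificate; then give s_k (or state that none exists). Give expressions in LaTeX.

none — t_k is not Gosper-summable

r(k) = k + 2 after simplifying.
So A=k + 2 and B=1, with C=1.
Solve (k + 2)·f(k+1) − (1)·f(k) = 1.
From deg A=1, deg B=0, deg C=0: d=-1.
Negative degree bound (-1): no f exists, t_k not Gosper-summable.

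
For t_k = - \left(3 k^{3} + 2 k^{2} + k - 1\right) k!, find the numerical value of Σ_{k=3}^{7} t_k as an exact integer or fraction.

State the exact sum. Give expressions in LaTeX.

Σ = -6289854

t_(k+1)/t_k = (k + 1)*(k + 3*(k + 1)**3 + 2*(k + 1)**2)/(3*k**3 + 2*k**2 + k - 1).
Take A(k)=k + 1, B(k)=1, C(k)=k**3 + 2*k**2/3 + k/3 - 1/3.
f must satisfy (k + 1)·f(k+1) − (1)·f(k) = k**3 + 2*k**2/3 + k/3 - 1/3.
Degrees (1,0,3) ⇒ d ≤ 2.
Coefficient equations give f(k) = (k - 2)*(3*k + 2)/3.
Certificate R = B(k−1)f/C = (k - 2)*(3*k + 2)/(3*k**3 + 2*k**2 + k - 1) gives s_k = -(k - 2)*(3*k + 2)*factorial(k).
s_(k+1) − s_k = -(3*k**3 + 2*k**2 + k - 1)*factorial(k) = t_k.
Σ_(k=3)^(7) t_k = s_(8) − s_(3) = -6289920 − (-66) = -6289854.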